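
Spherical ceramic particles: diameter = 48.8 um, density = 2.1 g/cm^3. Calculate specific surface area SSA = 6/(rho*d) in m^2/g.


SSA = 6 / (2.1 * 48.8) = 0.059 m^2/g

0.059


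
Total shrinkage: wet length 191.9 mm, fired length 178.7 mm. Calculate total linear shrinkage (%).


TS = (191.9 - 178.7) / 191.9 * 100 = 6.88%

6.88


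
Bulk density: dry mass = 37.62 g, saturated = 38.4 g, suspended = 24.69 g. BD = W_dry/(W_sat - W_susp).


BD = 37.62 / (38.4 - 24.69) = 37.62 / 13.71 = 2.744 g/cm^3

2.744


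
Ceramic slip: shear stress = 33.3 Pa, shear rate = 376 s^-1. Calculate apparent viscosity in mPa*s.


eta = tau/gamma * 1000 = 33.3/376 * 1000 = 88.6 mPa*s

88.6


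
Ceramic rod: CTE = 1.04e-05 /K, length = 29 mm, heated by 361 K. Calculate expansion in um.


dL = 1.04e-05 * 29 * 361 * 1000 = 108.878 um

108.878


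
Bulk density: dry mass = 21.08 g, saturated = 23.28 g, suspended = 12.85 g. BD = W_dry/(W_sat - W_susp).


BD = 21.08 / (23.28 - 12.85) = 21.08 / 10.43 = 2.021 g/cm^3

2.021


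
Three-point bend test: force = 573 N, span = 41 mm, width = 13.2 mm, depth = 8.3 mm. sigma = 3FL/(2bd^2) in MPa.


sigma = 3*573*41/(2*13.2*8.3^2) = 38.8 MPa

38.8


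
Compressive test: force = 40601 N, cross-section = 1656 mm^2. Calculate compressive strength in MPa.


CS = 40601 / 1656 = 24.5 MPa

24.5


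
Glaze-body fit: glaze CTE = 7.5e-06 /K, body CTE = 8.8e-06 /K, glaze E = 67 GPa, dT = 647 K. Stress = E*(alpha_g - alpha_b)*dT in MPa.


Stress = 67*1000*(7.5e-06 - 8.8e-06)*647 = -56.4 MPa

-56.4


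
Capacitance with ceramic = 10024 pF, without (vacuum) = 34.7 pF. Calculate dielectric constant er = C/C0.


er = 10024 / 34.7 = 288.88

288.88


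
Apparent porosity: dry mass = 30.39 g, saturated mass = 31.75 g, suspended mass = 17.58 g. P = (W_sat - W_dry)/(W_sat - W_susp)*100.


P = (31.75 - 30.39) / (31.75 - 17.58) * 100 = 1.36 / 14.17 * 100 = 9.6%

9.6


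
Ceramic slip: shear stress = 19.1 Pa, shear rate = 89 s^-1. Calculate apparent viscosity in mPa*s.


eta = tau/gamma * 1000 = 19.1/89 * 1000 = 214.6 mPa*s

214.6


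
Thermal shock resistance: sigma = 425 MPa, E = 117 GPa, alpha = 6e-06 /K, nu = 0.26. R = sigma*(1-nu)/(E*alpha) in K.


R = 425*(1-0.26)/(117*1000*6e-06) = 448 K

448


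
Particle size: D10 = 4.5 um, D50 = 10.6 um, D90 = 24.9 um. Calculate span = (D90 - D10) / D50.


Span = (24.9 - 4.5) / 10.6 = 20.4 / 10.6 = 1.925

1.925


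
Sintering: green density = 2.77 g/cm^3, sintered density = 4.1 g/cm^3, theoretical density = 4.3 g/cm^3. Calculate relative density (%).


Relative = 4.1 / 4.3 * 100 = 95.3%

95.3


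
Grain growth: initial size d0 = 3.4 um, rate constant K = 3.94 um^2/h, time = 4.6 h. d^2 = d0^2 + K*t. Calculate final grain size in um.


d^2 = 3.4^2 + 3.94*4.6 = 29.684
d = sqrt(29.684) = 5.45 um

5.45


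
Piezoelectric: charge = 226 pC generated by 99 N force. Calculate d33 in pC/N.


d33 = 226 / 99 = 2.3 pC/N

2.3


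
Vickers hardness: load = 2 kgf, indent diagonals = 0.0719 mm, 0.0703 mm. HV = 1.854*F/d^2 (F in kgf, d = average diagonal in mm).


d_avg = (0.0719+0.0703)/2 = 0.0711 mm
HV = 1.854*2/0.0711^2 = 734

734


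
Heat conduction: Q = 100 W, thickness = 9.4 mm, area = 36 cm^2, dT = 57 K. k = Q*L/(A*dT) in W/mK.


k = 100*9.4/1000/(36/10000*57) = 4.58 W/mK

4.58


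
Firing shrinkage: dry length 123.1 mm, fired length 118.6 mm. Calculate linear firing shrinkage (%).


FS = (123.1 - 118.6) / 123.1 * 100 = 3.66%

3.66


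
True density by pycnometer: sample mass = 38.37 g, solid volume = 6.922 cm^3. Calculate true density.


TD = 38.37 / 6.922 = 5.543 g/cm^3

5.543


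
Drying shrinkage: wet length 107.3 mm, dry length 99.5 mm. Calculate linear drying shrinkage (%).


DS = (107.3 - 99.5) / 107.3 * 100 = 7.27%

7.27


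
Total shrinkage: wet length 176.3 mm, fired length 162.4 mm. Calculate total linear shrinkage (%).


TS = (176.3 - 162.4) / 176.3 * 100 = 7.88%

7.88


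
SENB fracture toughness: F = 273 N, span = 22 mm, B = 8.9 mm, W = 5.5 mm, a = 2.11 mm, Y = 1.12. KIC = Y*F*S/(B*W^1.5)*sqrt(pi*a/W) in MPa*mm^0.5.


KIC = 1.12*273*22/(8.9*5.5^1.5)*sqrt(pi*2.11/5.5) = 64.33

64.33


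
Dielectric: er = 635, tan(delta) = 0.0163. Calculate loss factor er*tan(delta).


Loss = 635 * 0.0163 = 10.351

10.351


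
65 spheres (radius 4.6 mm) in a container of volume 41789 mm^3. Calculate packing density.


V_sphere = 4/3*pi*4.6^3 = 407.7201 mm^3
Total V = 65*407.7201 = 26501.8065 mm^3
PD = 26501.8065 / 41789 = 0.634

0.634


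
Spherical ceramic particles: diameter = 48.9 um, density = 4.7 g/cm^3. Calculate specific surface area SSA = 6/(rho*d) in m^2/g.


SSA = 6 / (4.7 * 48.9) = 0.026 m^2/g

0.026


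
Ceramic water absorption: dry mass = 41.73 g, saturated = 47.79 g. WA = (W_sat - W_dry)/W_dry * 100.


WA = (47.79 - 41.73) / 41.73 * 100 = 14.52%

14.52


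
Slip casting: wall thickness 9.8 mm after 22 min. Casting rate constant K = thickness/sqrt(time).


K = 9.8 / sqrt(22) = 9.8 / 4.6904 = 2.089 mm/min^0.5

2.089


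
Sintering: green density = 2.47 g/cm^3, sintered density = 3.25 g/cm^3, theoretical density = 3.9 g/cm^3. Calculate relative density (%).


Relative = 3.25 / 3.9 * 100 = 83.3%

83.3


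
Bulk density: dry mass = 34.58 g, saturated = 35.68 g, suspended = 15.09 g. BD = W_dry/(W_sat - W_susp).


BD = 34.58 / (35.68 - 15.09) = 34.58 / 20.59 = 1.679 g/cm^3

1.679


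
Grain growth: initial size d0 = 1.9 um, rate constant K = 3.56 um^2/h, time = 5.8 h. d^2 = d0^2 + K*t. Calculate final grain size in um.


d^2 = 1.9^2 + 3.56*5.8 = 24.258
d = sqrt(24.258) = 4.93 um

4.93


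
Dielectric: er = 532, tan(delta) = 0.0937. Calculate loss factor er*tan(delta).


Loss = 532 * 0.0937 = 49.848

49.848


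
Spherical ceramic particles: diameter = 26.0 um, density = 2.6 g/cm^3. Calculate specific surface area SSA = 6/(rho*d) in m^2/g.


SSA = 6 / (2.6 * 26.0) = 0.089 m^2/g

0.089


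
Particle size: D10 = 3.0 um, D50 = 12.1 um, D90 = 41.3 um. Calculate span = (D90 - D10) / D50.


Span = (41.3 - 3.0) / 12.1 = 38.3 / 12.1 = 3.165

3.165


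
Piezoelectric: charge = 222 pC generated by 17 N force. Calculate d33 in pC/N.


d33 = 222 / 17 = 13.1 pC/N

13.1


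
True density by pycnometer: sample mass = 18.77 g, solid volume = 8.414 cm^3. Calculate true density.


TD = 18.77 / 8.414 = 2.231 g/cm^3

2.231


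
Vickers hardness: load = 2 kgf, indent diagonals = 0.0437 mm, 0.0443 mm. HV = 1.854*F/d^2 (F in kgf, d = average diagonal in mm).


d_avg = (0.0437+0.0443)/2 = 0.044 mm
HV = 1.854*2/0.044^2 = 1915

1915


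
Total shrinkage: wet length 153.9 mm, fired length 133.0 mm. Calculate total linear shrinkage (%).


TS = (153.9 - 133.0) / 153.9 * 100 = 13.58%

13.58


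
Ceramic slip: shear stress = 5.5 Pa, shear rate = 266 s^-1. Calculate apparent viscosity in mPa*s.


eta = tau/gamma * 1000 = 5.5/266 * 1000 = 20.7 mPa*s

20.7


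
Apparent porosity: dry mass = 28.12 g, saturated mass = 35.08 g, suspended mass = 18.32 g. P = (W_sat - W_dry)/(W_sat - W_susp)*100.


P = (35.08 - 28.12) / (35.08 - 18.32) * 100 = 6.96 / 16.76 * 100 = 41.5%

41.5


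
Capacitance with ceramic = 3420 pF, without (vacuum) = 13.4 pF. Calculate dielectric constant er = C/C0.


er = 3420 / 13.4 = 255.22

255.22


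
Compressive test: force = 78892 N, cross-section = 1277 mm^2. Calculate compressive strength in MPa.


CS = 78892 / 1277 = 61.8 MPa

61.8


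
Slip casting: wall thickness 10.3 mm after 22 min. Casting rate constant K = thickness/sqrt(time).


K = 10.3 / sqrt(22) = 10.3 / 4.6904 = 2.196 mm/min^0.5

2.196


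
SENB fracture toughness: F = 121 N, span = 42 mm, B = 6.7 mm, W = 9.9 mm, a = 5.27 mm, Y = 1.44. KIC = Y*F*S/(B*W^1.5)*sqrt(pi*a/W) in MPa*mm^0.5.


KIC = 1.44*121*42/(6.7*9.9^1.5)*sqrt(pi*5.27/9.9) = 45.35

45.35


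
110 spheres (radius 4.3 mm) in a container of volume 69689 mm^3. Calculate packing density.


V_sphere = 4/3*pi*4.3^3 = 333.0381 mm^3
Total V = 110*333.0381 = 36634.191 mm^3
PD = 36634.191 / 69689 = 0.526

0.526


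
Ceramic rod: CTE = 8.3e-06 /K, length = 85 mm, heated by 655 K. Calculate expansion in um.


dL = 8.3e-06 * 85 * 655 * 1000 = 462.103 um

462.103


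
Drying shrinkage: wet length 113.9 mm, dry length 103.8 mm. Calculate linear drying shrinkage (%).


DS = (113.9 - 103.8) / 113.9 * 100 = 8.87%

8.87


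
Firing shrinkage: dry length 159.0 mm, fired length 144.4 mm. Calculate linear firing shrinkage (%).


FS = (159.0 - 144.4) / 159.0 * 100 = 9.18%

9.18


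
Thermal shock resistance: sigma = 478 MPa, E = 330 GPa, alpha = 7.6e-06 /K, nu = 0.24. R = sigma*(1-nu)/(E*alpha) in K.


R = 478*(1-0.24)/(330*1000*7.6e-06) = 145 K

145


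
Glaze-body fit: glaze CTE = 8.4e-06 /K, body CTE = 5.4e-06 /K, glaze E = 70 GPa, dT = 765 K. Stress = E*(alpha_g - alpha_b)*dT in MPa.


Stress = 70*1000*(8.4e-06 - 5.4e-06)*765 = 160.7 MPa

160.7


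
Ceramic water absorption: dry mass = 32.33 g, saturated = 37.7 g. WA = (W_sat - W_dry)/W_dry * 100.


WA = (37.7 - 32.33) / 32.33 * 100 = 16.61%

16.61


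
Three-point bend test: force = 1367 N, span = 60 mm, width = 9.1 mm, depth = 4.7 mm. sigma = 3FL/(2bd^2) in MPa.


sigma = 3*1367*60/(2*9.1*4.7^2) = 612.0 MPa

612.0


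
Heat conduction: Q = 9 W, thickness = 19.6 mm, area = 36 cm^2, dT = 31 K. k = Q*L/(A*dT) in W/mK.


k = 9*19.6/1000/(36/10000*31) = 1.58 W/mK

1.58


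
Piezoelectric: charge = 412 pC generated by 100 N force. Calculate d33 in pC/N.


d33 = 412 / 100 = 4.1 pC/N

4.1


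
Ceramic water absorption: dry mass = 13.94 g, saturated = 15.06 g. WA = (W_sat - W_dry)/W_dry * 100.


WA = (15.06 - 13.94) / 13.94 * 100 = 8.03%

8.03


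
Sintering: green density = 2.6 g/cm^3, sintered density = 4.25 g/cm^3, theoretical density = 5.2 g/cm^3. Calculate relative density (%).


Relative = 4.25 / 5.2 * 100 = 81.7%

81.7


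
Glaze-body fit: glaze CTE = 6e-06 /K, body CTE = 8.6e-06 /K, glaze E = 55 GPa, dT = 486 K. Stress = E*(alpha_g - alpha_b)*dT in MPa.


Stress = 55*1000*(6e-06 - 8.6e-06)*486 = -69.5 MPa

-69.5


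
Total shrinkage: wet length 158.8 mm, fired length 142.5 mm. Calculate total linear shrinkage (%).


TS = (158.8 - 142.5) / 158.8 * 100 = 10.26%

10.26


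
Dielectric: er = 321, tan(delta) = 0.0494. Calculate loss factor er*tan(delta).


Loss = 321 * 0.0494 = 15.857

15.857


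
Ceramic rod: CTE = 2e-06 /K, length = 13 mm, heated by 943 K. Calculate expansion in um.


dL = 2e-06 * 13 * 943 * 1000 = 24.518 um

24.518


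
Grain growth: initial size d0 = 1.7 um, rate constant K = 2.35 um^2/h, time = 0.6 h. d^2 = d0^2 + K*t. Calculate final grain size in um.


d^2 = 1.7^2 + 2.35*0.6 = 4.3
d = sqrt(4.3) = 2.07 um

2.07


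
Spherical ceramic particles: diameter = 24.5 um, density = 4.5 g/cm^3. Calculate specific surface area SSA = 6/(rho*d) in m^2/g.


SSA = 6 / (4.5 * 24.5) = 0.054 m^2/g

0.054


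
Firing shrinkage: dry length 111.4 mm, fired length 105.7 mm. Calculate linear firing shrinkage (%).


FS = (111.4 - 105.7) / 111.4 * 100 = 5.12%

5.12


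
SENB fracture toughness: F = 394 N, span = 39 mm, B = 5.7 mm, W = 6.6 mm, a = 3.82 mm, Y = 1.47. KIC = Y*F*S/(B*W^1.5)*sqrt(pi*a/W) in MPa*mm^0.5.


KIC = 1.47*394*39/(5.7*6.6^1.5)*sqrt(pi*3.82/6.6) = 315.15

315.15


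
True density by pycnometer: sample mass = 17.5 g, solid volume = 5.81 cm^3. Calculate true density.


TD = 17.5 / 5.81 = 3.012 g/cm^3

3.012


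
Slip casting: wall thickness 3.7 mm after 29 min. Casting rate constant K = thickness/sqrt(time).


K = 3.7 / sqrt(29) = 3.7 / 5.3852 = 0.687 mm/min^0.5

0.687


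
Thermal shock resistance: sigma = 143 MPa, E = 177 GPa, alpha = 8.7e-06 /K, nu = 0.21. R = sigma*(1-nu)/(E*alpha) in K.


R = 143*(1-0.21)/(177*1000*8.7e-06) = 73 K

73


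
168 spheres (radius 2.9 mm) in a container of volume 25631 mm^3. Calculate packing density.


V_sphere = 4/3*pi*2.9^3 = 102.1604 mm^3
Total V = 168*102.1604 = 17162.9472 mm^3
PD = 17162.9472 / 25631 = 0.67

0.67


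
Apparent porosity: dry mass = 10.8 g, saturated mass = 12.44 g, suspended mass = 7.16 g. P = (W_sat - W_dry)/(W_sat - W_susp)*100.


P = (12.44 - 10.8) / (12.44 - 7.16) * 100 = 1.64 / 5.28 * 100 = 31.1%

31.1


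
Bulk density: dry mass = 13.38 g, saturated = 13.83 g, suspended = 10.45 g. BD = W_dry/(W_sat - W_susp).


BD = 13.38 / (13.83 - 10.45) = 13.38 / 3.38 = 3.959 g/cm^3

3.959


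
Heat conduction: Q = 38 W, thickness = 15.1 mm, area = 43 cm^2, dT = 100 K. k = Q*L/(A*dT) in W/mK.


k = 38*15.1/1000/(43/10000*100) = 1.33 W/mK

1.33


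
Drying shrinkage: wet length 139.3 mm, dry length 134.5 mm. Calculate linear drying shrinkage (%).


DS = (139.3 - 134.5) / 139.3 * 100 = 3.45%

3.45


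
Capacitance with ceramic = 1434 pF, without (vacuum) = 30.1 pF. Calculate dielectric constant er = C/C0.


er = 1434 / 30.1 = 47.64

47.64


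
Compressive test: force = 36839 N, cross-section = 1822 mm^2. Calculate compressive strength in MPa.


CS = 36839 / 1822 = 20.2 MPa

20.2


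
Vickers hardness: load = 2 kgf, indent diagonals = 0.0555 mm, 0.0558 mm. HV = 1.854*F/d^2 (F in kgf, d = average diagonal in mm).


d_avg = (0.0555+0.0558)/2 = 0.05565 mm
HV = 1.854*2/0.05565^2 = 1197

1197


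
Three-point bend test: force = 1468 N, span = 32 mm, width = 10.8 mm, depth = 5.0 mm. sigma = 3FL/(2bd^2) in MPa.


sigma = 3*1468*32/(2*10.8*5.0^2) = 261.0 MPa

261.0


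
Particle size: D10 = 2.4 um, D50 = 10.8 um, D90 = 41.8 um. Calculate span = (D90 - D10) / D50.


Span = (41.8 - 2.4) / 10.8 = 39.4 / 10.8 = 3.648

3.648


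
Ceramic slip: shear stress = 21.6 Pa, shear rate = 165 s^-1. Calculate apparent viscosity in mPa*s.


eta = tau/gamma * 1000 = 21.6/165 * 1000 = 130.9 mPa*s

130.9


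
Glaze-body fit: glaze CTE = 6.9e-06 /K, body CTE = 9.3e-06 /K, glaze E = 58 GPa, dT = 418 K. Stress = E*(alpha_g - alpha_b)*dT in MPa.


Stress = 58*1000*(6.9e-06 - 9.3e-06)*418 = -58.2 MPa

-58.2


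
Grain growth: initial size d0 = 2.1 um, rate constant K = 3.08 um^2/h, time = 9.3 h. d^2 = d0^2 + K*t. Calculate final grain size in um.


d^2 = 2.1^2 + 3.08*9.3 = 33.054
d = sqrt(33.054) = 5.75 um

5.75


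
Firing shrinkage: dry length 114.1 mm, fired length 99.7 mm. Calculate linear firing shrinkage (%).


FS = (114.1 - 99.7) / 114.1 * 100 = 12.62%

12.62


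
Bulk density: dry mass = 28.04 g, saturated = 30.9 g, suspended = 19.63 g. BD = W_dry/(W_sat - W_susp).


BD = 28.04 / (30.9 - 19.63) = 28.04 / 11.27 = 2.488 g/cm^3

2.488


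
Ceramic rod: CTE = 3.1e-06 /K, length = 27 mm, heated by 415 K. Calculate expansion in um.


dL = 3.1e-06 * 27 * 415 * 1000 = 34.736 um

34.736


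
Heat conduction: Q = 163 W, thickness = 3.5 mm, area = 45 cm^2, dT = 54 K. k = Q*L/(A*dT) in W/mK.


k = 163*3.5/1000/(45/10000*54) = 2.35 W/mK

2.35


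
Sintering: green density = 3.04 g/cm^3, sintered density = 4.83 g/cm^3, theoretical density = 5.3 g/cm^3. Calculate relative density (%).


Relative = 4.83 / 5.3 * 100 = 91.1%

91.1


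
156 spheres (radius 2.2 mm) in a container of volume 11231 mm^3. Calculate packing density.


V_sphere = 4/3*pi*2.2^3 = 44.6022 mm^3
Total V = 156*44.6022 = 6957.9432 mm^3
PD = 6957.9432 / 11231 = 0.62

0.62


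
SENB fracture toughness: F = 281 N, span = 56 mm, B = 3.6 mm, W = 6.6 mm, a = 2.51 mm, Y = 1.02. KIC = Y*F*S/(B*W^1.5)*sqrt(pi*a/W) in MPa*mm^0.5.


KIC = 1.02*281*56/(3.6*6.6^1.5)*sqrt(pi*2.51/6.6) = 287.42

287.42


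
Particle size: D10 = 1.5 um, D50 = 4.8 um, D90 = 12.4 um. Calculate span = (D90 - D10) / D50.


Span = (12.4 - 1.5) / 4.8 = 10.9 / 4.8 = 2.271

2.271


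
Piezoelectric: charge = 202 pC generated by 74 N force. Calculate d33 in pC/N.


d33 = 202 / 74 = 2.7 pC/N

2.7


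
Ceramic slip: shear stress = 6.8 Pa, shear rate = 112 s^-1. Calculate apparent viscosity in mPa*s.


eta = tau/gamma * 1000 = 6.8/112 * 1000 = 60.7 mPa*s

60.7


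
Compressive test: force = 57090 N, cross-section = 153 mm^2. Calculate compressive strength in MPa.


CS = 57090 / 153 = 373.1 MPa

373.1


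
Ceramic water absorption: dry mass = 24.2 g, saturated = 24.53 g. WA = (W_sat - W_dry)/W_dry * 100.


WA = (24.53 - 24.2) / 24.2 * 100 = 1.36%

1.36


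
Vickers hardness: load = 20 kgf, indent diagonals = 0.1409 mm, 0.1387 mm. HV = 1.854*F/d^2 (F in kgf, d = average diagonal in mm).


d_avg = (0.1409+0.1387)/2 = 0.1398 mm
HV = 1.854*20/0.1398^2 = 1897

1897


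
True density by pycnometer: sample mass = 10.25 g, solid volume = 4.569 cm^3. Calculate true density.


TD = 10.25 / 4.569 = 2.243 g/cm^3

2.243


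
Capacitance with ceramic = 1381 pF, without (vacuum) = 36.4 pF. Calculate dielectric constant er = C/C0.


er = 1381 / 36.4 = 37.94

37.94


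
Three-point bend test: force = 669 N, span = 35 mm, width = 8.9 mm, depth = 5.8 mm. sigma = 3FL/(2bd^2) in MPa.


sigma = 3*669*35/(2*8.9*5.8^2) = 117.3 MPa

117.3


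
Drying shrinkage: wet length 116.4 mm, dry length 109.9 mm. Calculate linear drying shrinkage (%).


DS = (116.4 - 109.9) / 116.4 * 100 = 5.58%

5.58


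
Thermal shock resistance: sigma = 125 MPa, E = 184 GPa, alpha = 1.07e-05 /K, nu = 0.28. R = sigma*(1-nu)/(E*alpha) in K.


R = 125*(1-0.28)/(184*1000*1.07e-05) = 46 K

46


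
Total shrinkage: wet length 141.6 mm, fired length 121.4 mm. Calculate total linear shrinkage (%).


TS = (141.6 - 121.4) / 141.6 * 100 = 14.27%

14.27


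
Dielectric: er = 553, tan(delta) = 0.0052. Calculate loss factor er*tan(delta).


Loss = 553 * 0.0052 = 2.876

2.876


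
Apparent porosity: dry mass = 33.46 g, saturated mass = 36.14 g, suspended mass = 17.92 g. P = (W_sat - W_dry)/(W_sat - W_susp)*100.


P = (36.14 - 33.46) / (36.14 - 17.92) * 100 = 2.68 / 18.22 * 100 = 14.7%

14.7


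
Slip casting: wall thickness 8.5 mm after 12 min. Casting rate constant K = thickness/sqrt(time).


K = 8.5 / sqrt(12) = 8.5 / 3.4641 = 2.454 mm/min^0.5

2.454


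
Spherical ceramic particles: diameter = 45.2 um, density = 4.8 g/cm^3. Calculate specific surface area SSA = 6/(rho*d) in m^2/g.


SSA = 6 / (4.8 * 45.2) = 0.028 m^2/g

0.028


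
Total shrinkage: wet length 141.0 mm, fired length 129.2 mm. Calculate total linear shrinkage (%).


TS = (141.0 - 129.2) / 141.0 * 100 = 8.37%

8.37


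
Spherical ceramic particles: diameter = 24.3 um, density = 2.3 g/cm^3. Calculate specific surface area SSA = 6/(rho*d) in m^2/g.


SSA = 6 / (2.3 * 24.3) = 0.107 m^2/g

0.107


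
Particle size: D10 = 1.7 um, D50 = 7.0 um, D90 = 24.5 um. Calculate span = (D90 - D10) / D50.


Span = (24.5 - 1.7) / 7.0 = 22.8 / 7.0 = 3.257

3.257


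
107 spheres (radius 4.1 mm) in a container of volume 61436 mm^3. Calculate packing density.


V_sphere = 4/3*pi*4.1^3 = 288.6956 mm^3
Total V = 107*288.6956 = 30890.4292 mm^3
PD = 30890.4292 / 61436 = 0.503

0.503


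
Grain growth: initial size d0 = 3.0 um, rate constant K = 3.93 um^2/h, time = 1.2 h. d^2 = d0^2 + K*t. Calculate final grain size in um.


d^2 = 3.0^2 + 3.93*1.2 = 13.716
d = sqrt(13.716) = 3.7 um

3.7


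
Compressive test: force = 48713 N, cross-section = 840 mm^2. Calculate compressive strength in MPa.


CS = 48713 / 840 = 58.0 MPa

58.0


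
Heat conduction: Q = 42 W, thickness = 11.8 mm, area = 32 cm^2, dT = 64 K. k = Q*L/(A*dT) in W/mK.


k = 42*11.8/1000/(32/10000*64) = 2.42 W/mK

2.42


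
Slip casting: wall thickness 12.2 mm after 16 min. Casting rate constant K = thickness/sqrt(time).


K = 12.2 / sqrt(16) = 12.2 / 4.0 = 3.05 mm/min^0.5

3.05


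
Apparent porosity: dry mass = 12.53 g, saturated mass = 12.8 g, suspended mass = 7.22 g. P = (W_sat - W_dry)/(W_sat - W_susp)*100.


P = (12.8 - 12.53) / (12.8 - 7.22) * 100 = 0.27 / 5.58 * 100 = 4.8%

4.8


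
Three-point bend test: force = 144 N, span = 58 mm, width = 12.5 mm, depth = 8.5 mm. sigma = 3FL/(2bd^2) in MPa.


sigma = 3*144*58/(2*12.5*8.5^2) = 13.9 MPa

13.9


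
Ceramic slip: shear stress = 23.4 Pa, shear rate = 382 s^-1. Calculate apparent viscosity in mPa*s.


eta = tau/gamma * 1000 = 23.4/382 * 1000 = 61.3 mPa*s

61.3


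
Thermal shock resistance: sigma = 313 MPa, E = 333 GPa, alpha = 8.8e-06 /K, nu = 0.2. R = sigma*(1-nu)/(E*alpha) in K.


R = 313*(1-0.2)/(333*1000*8.8e-06) = 85 K

85


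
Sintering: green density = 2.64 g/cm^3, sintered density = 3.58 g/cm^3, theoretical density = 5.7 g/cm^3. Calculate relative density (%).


Relative = 3.58 / 5.7 * 100 = 62.8%

62.8


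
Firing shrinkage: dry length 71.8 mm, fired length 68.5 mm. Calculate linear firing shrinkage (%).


FS = (71.8 - 68.5) / 71.8 * 100 = 4.6%

4.6


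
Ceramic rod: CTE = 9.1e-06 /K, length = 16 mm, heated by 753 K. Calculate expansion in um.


dL = 9.1e-06 * 16 * 753 * 1000 = 109.637 um

109.637


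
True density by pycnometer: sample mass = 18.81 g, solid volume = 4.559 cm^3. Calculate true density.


TD = 18.81 / 4.559 = 4.126 g/cm^3

4.126


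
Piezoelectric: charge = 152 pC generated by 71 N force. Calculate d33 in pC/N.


d33 = 152 / 71 = 2.1 pC/N

2.1


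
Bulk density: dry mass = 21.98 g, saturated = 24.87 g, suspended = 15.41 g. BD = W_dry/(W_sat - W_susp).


BD = 21.98 / (24.87 - 15.41) = 21.98 / 9.46 = 2.323 g/cm^3

2.323


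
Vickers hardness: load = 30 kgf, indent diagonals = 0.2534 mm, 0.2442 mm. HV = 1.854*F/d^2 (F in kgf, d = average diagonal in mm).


d_avg = (0.2534+0.2442)/2 = 0.2488 mm
HV = 1.854*30/0.2488^2 = 899

899


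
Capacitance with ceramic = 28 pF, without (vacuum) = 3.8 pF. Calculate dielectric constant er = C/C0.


er = 28 / 3.8 = 7.37

7.37


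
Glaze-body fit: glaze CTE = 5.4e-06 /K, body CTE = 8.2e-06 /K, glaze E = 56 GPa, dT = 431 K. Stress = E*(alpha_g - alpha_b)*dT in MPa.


Stress = 56*1000*(5.4e-06 - 8.2e-06)*431 = -67.6 MPa

-67.6


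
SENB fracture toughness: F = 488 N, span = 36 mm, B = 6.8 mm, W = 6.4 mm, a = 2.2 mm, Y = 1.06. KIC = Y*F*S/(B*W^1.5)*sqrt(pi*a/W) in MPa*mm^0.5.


KIC = 1.06*488*36/(6.8*6.4^1.5)*sqrt(pi*2.2/6.4) = 175.77

175.77


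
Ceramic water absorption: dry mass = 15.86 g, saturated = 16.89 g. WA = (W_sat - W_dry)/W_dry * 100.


WA = (16.89 - 15.86) / 15.86 * 100 = 6.49%

6.49


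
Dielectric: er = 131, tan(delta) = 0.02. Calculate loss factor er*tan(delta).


Loss = 131 * 0.02 = 2.62

2.62


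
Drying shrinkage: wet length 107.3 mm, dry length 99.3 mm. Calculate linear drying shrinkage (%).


DS = (107.3 - 99.3) / 107.3 * 100 = 7.46%

7.46


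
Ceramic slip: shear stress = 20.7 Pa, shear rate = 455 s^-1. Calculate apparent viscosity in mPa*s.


eta = tau/gamma * 1000 = 20.7/455 * 1000 = 45.5 mPa*s

45.5


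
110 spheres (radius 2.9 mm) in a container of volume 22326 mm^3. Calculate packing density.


V_sphere = 4/3*pi*2.9^3 = 102.1604 mm^3
Total V = 110*102.1604 = 11237.644 mm^3
PD = 11237.644 / 22326 = 0.503

0.503


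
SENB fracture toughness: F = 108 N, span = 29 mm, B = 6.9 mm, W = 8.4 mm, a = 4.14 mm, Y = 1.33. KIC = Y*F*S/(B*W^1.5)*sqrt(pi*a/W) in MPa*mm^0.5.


KIC = 1.33*108*29/(6.9*8.4^1.5)*sqrt(pi*4.14/8.4) = 30.86

30.86


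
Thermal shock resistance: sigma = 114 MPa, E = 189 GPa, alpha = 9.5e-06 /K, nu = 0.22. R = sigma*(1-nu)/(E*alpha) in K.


R = 114*(1-0.22)/(189*1000*9.5e-06) = 50 K

50


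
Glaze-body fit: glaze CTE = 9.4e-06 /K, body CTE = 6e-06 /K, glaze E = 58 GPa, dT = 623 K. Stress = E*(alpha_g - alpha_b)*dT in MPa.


Stress = 58*1000*(9.4e-06 - 6e-06)*623 = 122.9 MPa

122.9


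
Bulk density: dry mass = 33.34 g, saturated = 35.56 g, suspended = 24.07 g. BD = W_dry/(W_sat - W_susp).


BD = 33.34 / (35.56 - 24.07) = 33.34 / 11.49 = 2.902 g/cm^3

2.902


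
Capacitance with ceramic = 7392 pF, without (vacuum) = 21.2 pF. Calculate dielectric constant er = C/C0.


er = 7392 / 21.2 = 348.68

348.68


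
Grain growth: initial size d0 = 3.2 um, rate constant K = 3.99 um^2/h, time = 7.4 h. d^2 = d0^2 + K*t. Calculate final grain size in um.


d^2 = 3.2^2 + 3.99*7.4 = 39.766
d = sqrt(39.766) = 6.31 um

6.31


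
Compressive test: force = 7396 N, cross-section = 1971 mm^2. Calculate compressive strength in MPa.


CS = 7396 / 1971 = 3.8 MPa

3.8


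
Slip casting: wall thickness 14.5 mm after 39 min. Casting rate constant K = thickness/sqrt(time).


K = 14.5 / sqrt(39) = 14.5 / 6.245 = 2.322 mm/min^0.5

2.322


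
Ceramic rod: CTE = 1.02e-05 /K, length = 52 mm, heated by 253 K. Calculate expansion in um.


dL = 1.02e-05 * 52 * 253 * 1000 = 134.191 um

134.191


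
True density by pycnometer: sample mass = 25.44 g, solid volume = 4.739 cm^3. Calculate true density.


TD = 25.44 / 4.739 = 5.368 g/cm^3

5.368


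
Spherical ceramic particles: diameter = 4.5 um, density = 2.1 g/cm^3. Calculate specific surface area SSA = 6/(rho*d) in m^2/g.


SSA = 6 / (2.1 * 4.5) = 0.635 m^2/g

0.635


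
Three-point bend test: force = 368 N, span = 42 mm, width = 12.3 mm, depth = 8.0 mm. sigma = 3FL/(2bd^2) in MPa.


sigma = 3*368*42/(2*12.3*8.0^2) = 29.5 MPa

29.5


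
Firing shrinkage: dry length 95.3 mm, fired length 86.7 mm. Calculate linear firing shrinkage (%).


FS = (95.3 - 86.7) / 95.3 * 100 = 9.02%

9.02


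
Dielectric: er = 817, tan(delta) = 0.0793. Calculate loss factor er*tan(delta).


Loss = 817 * 0.0793 = 64.788

64.788


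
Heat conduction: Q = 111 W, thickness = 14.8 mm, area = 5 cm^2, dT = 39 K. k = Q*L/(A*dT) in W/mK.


k = 111*14.8/1000/(5/10000*39) = 84.25 W/mK

84.25


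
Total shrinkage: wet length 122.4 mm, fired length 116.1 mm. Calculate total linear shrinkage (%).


TS = (122.4 - 116.1) / 122.4 * 100 = 5.15%

5.15


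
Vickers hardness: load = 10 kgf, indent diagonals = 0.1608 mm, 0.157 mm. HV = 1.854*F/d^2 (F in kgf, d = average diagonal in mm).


d_avg = (0.1608+0.157)/2 = 0.1589 mm
HV = 1.854*10/0.1589^2 = 734

734


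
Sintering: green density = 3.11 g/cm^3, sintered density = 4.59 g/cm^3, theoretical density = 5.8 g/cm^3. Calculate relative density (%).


Relative = 4.59 / 5.8 * 100 = 79.1%

79.1


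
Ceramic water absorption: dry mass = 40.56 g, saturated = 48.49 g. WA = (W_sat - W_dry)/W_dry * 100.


WA = (48.49 - 40.56) / 40.56 * 100 = 19.55%

19.55


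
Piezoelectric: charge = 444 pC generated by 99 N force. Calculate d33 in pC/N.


d33 = 444 / 99 = 4.5 pC/N

4.5


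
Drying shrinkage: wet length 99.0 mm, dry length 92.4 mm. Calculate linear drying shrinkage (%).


DS = (99.0 - 92.4) / 99.0 * 100 = 6.67%

6.67


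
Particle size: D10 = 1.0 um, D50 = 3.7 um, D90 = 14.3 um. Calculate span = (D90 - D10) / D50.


Span = (14.3 - 1.0) / 3.7 = 13.3 / 3.7 = 3.595

3.595


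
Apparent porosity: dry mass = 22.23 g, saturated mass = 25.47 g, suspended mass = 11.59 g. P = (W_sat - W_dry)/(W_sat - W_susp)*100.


P = (25.47 - 22.23) / (25.47 - 11.59) * 100 = 3.24 / 13.88 * 100 = 23.3%

23.3


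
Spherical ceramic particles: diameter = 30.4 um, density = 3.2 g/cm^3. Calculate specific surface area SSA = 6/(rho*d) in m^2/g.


SSA = 6 / (3.2 * 30.4) = 0.062 m^2/g

0.062


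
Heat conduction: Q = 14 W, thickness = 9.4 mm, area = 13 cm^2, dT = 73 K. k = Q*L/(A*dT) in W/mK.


k = 14*9.4/1000/(13/10000*73) = 1.39 W/mK

1.39


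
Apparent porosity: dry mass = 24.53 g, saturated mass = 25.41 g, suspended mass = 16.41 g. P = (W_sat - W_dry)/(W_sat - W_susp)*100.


P = (25.41 - 24.53) / (25.41 - 16.41) * 100 = 0.88 / 9.0 * 100 = 9.8%

9.8


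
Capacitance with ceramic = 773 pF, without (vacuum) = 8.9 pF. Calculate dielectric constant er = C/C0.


er = 773 / 8.9 = 86.85

86.85


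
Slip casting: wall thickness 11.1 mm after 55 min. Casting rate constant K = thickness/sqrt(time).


K = 11.1 / sqrt(55) = 11.1 / 7.4162 = 1.497 mm/min^0.5

1.497


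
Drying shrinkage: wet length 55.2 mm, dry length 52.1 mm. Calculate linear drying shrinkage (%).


DS = (55.2 - 52.1) / 55.2 * 100 = 5.62%

5.62


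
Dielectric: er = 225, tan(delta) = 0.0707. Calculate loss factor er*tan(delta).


Loss = 225 * 0.0707 = 15.908

15.908


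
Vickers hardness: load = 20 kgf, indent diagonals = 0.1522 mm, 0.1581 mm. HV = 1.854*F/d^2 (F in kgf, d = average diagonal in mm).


d_avg = (0.1522+0.1581)/2 = 0.15515 mm
HV = 1.854*20/0.15515^2 = 1540

1540


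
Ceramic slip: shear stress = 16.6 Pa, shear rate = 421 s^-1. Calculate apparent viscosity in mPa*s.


eta = tau/gamma * 1000 = 16.6/421 * 1000 = 39.4 mPa*s

39.4


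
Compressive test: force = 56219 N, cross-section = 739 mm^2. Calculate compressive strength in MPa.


CS = 56219 / 739 = 76.1 MPa

76.1


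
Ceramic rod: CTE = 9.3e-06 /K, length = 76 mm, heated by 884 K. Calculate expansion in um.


dL = 9.3e-06 * 76 * 884 * 1000 = 624.811 um

624.811


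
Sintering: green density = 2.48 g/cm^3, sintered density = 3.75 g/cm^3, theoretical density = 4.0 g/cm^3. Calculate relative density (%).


Relative = 3.75 / 4.0 * 100 = 93.8%

93.8


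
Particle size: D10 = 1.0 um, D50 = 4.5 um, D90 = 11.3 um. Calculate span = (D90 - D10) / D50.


Span = (11.3 - 1.0) / 4.5 = 10.3 / 4.5 = 2.289

2.289


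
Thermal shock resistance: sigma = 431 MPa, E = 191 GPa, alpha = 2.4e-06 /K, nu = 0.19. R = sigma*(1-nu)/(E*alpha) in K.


R = 431*(1-0.19)/(191*1000*2.4e-06) = 762 K

762


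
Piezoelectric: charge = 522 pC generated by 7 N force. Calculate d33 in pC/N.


d33 = 522 / 7 = 74.6 pC/N

74.6


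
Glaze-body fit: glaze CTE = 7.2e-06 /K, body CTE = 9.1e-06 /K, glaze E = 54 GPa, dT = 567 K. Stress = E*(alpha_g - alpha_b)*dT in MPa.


Stress = 54*1000*(7.2e-06 - 9.1e-06)*567 = -58.2 MPa

-58.2


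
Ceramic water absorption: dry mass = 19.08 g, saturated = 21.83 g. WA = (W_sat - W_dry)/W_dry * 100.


WA = (21.83 - 19.08) / 19.08 * 100 = 14.41%

14.41


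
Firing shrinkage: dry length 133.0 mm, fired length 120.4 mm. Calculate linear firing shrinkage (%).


FS = (133.0 - 120.4) / 133.0 * 100 = 9.47%

9.47


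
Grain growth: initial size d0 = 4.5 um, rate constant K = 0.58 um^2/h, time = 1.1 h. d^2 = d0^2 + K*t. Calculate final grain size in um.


d^2 = 4.5^2 + 0.58*1.1 = 20.888
d = sqrt(20.888) = 4.57 um

4.57


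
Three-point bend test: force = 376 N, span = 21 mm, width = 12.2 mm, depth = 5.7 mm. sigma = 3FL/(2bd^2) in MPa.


sigma = 3*376*21/(2*12.2*5.7^2) = 29.9 MPa

29.9


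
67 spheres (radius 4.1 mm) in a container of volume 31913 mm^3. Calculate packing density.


V_sphere = 4/3*pi*4.1^3 = 288.6956 mm^3
Total V = 67*288.6956 = 19342.6052 mm^3
PD = 19342.6052 / 31913 = 0.606

0.606


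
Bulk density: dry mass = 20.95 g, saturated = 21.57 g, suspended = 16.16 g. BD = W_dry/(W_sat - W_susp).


BD = 20.95 / (21.57 - 16.16) = 20.95 / 5.41 = 3.872 g/cm^3

3.872


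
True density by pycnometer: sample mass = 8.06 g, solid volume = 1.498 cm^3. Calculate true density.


TD = 8.06 / 1.498 = 5.381 g/cm^3

5.381


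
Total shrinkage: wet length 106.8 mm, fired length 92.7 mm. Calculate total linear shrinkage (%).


TS = (106.8 - 92.7) / 106.8 * 100 = 13.2%

13.2


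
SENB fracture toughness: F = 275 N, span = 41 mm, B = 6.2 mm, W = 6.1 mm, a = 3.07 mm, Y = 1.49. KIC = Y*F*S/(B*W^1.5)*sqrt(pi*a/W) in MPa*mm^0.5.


KIC = 1.49*275*41/(6.2*6.1^1.5)*sqrt(pi*3.07/6.1) = 226.15

226.15


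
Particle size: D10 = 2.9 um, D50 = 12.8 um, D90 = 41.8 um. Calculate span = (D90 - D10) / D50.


Span = (41.8 - 2.9) / 12.8 = 38.9 / 12.8 = 3.039

3.039


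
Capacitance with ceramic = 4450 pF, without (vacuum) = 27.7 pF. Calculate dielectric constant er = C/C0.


er = 4450 / 27.7 = 160.65

160.65


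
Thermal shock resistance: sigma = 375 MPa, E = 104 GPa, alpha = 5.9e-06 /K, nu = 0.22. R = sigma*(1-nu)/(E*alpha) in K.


R = 375*(1-0.22)/(104*1000*5.9e-06) = 477 K

477


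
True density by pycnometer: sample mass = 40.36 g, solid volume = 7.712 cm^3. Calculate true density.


TD = 40.36 / 7.712 = 5.233 g/cm^3

5.233


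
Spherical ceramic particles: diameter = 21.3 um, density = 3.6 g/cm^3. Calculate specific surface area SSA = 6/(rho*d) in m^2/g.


SSA = 6 / (3.6 * 21.3) = 0.078 m^2/g

0.078


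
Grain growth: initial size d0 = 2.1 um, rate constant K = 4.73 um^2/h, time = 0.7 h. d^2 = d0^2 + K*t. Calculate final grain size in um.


d^2 = 2.1^2 + 4.73*0.7 = 7.721
d = sqrt(7.721) = 2.78 um

2.78


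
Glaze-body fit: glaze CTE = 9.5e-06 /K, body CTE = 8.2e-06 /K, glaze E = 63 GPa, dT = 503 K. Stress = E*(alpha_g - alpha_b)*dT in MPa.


Stress = 63*1000*(9.5e-06 - 8.2e-06)*503 = 41.2 MPa

41.2


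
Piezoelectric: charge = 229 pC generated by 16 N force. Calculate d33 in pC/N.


d33 = 229 / 16 = 14.3 pC/N

14.3


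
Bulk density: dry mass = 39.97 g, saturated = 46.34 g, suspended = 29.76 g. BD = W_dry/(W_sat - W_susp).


BD = 39.97 / (46.34 - 29.76) = 39.97 / 16.58 = 2.411 g/cm^3

2.411


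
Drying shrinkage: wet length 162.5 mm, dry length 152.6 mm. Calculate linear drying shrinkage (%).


DS = (162.5 - 152.6) / 162.5 * 100 = 6.09%

6.09


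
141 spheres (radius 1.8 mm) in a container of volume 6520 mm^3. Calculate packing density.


V_sphere = 4/3*pi*1.8^3 = 24.429 mm^3
Total V = 141*24.429 = 3444.489 mm^3
PD = 3444.489 / 6520 = 0.528

0.528


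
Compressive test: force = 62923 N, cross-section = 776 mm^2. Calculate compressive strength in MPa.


CS = 62923 / 776 = 81.1 MPa

81.1


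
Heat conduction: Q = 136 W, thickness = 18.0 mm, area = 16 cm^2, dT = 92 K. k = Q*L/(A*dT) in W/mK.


k = 136*18.0/1000/(16/10000*92) = 16.63 W/mK

16.63


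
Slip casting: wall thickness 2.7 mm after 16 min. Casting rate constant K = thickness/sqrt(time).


K = 2.7 / sqrt(16) = 2.7 / 4.0 = 0.675 mm/min^0.5

0.675


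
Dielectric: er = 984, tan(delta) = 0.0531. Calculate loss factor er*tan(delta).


Loss = 984 * 0.0531 = 52.25

52.25


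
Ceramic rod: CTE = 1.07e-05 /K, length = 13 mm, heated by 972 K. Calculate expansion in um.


dL = 1.07e-05 * 13 * 972 * 1000 = 135.205 um

135.205


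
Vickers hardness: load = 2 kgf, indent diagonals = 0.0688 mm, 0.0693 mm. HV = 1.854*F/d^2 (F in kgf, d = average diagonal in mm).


d_avg = (0.0688+0.0693)/2 = 0.06905 mm
HV = 1.854*2/0.06905^2 = 778

778


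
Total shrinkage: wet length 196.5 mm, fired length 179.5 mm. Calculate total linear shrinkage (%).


TS = (196.5 - 179.5) / 196.5 * 100 = 8.65%

8.65


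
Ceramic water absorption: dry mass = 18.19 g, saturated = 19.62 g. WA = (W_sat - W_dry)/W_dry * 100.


WA = (19.62 - 18.19) / 18.19 * 100 = 7.86%

7.86


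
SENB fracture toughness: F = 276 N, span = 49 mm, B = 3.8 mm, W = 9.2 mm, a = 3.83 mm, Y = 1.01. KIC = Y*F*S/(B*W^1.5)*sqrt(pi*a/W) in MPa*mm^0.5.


KIC = 1.01*276*49/(3.8*9.2^1.5)*sqrt(pi*3.83/9.2) = 147.31

147.31


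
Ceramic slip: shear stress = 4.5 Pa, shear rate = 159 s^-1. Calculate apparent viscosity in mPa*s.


eta = tau/gamma * 1000 = 4.5/159 * 1000 = 28.3 mPa*s

28.3


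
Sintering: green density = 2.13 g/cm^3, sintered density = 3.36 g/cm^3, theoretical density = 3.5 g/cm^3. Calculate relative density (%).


Relative = 3.36 / 3.5 * 100 = 96.0%

96.0


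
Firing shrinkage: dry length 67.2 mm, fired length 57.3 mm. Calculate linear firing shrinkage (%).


FS = (67.2 - 57.3) / 67.2 * 100 = 14.73%

14.73


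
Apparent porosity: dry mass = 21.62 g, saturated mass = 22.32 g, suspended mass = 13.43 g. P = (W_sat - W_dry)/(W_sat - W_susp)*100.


P = (22.32 - 21.62) / (22.32 - 13.43) * 100 = 0.7 / 8.89 * 100 = 7.9%

7.9


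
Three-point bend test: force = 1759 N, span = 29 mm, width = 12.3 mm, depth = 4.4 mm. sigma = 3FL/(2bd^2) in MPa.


sigma = 3*1759*29/(2*12.3*4.4^2) = 321.3 MPa

321.3


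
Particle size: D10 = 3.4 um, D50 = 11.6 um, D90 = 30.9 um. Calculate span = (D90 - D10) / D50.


Span = (30.9 - 3.4) / 11.6 = 27.5 / 11.6 = 2.371

2.371


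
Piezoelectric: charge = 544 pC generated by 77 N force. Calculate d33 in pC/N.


d33 = 544 / 77 = 7.1 pC/N

7.1


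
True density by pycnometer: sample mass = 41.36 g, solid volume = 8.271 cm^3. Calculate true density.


TD = 41.36 / 8.271 = 5.001 g/cm^3

5.001


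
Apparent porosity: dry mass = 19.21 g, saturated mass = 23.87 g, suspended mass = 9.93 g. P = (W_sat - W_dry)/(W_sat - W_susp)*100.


P = (23.87 - 19.21) / (23.87 - 9.93) * 100 = 4.66 / 13.94 * 100 = 33.4%

33.4


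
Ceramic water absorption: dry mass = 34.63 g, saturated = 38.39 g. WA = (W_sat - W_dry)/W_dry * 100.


WA = (38.39 - 34.63) / 34.63 * 100 = 10.86%

10.86


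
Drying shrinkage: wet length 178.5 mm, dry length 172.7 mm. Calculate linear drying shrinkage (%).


DS = (178.5 - 172.7) / 178.5 * 100 = 3.25%

3.25


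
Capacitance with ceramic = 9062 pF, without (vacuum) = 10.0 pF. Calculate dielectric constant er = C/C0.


er = 9062 / 10.0 = 906.2

906.2


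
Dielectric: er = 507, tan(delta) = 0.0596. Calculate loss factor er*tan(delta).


Loss = 507 * 0.0596 = 30.217

30.217


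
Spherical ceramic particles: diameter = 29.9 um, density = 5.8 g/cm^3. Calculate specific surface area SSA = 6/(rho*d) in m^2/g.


SSA = 6 / (5.8 * 29.9) = 0.035 m^2/g

0.035


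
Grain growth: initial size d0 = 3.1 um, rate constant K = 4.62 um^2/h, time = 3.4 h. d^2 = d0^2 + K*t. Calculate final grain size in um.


d^2 = 3.1^2 + 4.62*3.4 = 25.318
d = sqrt(25.318) = 5.03 um

5.03


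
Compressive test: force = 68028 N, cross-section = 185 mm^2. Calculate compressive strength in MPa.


CS = 68028 / 185 = 367.7 MPa

367.7


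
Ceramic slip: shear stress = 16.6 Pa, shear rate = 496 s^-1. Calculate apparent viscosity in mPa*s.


eta = tau/gamma * 1000 = 16.6/496 * 1000 = 33.5 mPa*s

33.5


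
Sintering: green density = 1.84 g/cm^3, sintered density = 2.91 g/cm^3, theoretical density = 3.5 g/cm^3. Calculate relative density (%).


Relative = 2.91 / 3.5 * 100 = 83.1%

83.1


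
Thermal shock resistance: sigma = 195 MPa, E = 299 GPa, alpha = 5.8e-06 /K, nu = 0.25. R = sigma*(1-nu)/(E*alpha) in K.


R = 195*(1-0.25)/(299*1000*5.8e-06) = 84 K

84


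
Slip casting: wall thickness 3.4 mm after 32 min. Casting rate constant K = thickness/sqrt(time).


K = 3.4 / sqrt(32) = 3.4 / 5.6569 = 0.601 mm/min^0.5

0.601


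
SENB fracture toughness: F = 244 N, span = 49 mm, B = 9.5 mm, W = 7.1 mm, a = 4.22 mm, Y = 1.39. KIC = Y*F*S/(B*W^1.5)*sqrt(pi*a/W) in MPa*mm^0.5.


KIC = 1.39*244*49/(9.5*7.1^1.5)*sqrt(pi*4.22/7.1) = 126.35

126.35


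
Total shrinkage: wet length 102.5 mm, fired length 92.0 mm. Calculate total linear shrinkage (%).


TS = (102.5 - 92.0) / 102.5 * 100 = 10.24%

10.24


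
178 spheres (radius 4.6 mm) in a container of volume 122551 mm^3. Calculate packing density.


V_sphere = 4/3*pi*4.6^3 = 407.7201 mm^3
Total V = 178*407.7201 = 72574.1778 mm^3
PD = 72574.1778 / 122551 = 0.592

0.592


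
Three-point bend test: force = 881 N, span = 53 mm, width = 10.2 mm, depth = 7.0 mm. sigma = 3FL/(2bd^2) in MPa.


sigma = 3*881*53/(2*10.2*7.0^2) = 140.1 MPa

140.1


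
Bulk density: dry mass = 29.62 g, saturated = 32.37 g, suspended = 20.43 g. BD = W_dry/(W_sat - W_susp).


BD = 29.62 / (32.37 - 20.43) = 29.62 / 11.94 = 2.481 g/cm^3

2.481
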